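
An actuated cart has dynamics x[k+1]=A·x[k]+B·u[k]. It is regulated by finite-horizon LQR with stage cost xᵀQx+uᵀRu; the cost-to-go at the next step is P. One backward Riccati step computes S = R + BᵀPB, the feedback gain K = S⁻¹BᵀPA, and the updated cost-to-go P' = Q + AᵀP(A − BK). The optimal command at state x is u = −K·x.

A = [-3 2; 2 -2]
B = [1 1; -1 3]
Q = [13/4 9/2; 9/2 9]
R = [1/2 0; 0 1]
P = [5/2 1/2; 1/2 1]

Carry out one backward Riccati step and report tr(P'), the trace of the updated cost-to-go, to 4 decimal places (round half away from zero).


17.1284

BᵀP = [2.0000 -0.5000; 4.0000 3.5000]
S = R + BᵀPB = [1/2 0; 0 1] + [2.5000 0.5000; 0.5000 14.5000] = [3.0000 0.5000; 0.5000 15.5000]
BᵀPA = [-7.0000 5.0000; -5.0000 1.0000]
K = S⁻¹·BᵀPA = [-2.2919 1.6649; -0.2486 0.0108]
A−BK = [-0.4595 0.3243; 0.4541 -0.3676]
AᵀP(A−BK) = [3.2135 -2.2919; -2.2919 1.6649]
P' = Q + AᵀP(A−BK) = [6.4635 2.2081; 2.2081 10.6649]
tr(P') = 17.1284


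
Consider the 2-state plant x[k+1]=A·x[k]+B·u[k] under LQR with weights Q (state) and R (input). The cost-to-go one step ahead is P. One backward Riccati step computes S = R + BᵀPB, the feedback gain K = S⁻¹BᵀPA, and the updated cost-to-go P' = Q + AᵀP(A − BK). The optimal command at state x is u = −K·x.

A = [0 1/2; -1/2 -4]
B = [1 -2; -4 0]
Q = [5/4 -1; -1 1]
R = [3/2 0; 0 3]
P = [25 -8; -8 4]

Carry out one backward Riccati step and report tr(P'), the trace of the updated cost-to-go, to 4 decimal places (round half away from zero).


3.7697

BᵀP = [57.0000 -24.0000; -50.0000 16.0000]
S = R + BᵀPB = [3/2 0; 0 3] + [153.0000 -114.0000; -114.0000 100.0000] = [154.5000 -114.0000; -114.0000 103.0000]
BᵀPA = [12.0000 124.5000; -8.0000 -89.0000]
K = S⁻¹·BᵀPA = [0.1111 0.9177; 0.0452 0.1517]
A−BK = [-0.0206 -0.1144; -0.0558 -0.3290]
AᵀP(A−BK) = [0.0293 0.2005; 0.2005 1.4904]
P' = Q + AᵀP(A−BK) = [1.2793 -0.7995; -0.7995 2.4904]
tr(P') = 3.7697


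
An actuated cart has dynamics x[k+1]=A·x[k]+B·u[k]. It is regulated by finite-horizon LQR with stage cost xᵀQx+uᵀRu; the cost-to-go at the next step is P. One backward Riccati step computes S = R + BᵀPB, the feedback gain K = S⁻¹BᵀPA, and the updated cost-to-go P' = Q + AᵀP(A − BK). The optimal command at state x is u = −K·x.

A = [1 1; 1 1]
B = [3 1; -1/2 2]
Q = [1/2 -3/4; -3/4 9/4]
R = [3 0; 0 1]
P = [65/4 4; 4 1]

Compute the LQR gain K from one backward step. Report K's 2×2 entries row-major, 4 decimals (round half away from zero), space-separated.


0.2331 0.2331 0.3755 0.3755

BᵀP = [46.7500 11.5000; 24.2500 6.0000]
S = R + BᵀPB = [3 0; 0 1] + [134.5000 69.7500; 69.7500 36.2500] = [137.5000 69.7500; 69.7500 37.2500]
BᵀPA = [58.2500 58.2500; 30.2500 30.2500]
K = S⁻¹·BᵀPA = [0.2331 0.2331; 0.3755 0.3755]
A−BK = [-0.0750 -0.0750; 0.3655 0.3655]
AᵀP(A−BK) = [0.3098 0.3098; 0.3098 0.3098]
P' = Q + AᵀP(A−BK) = [0.8098 -0.4402; -0.4402 2.5598]
tr(P') = 3.3696


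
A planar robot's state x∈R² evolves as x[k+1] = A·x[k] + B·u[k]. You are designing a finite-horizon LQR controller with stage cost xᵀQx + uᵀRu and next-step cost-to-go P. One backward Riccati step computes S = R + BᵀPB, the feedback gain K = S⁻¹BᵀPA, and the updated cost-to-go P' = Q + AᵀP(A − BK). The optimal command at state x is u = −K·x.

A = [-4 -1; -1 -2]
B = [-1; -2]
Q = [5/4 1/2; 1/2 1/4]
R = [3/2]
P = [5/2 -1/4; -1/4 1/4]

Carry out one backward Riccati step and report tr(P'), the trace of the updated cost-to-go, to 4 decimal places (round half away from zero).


23.6719

BᵀP = [-2.0000 -0.2500]
S = R + BᵀPB = [3/2] + [2.5000] = [4.0000]
BᵀPA = [8.2500 2.5000]
K = S⁻¹·BᵀPA = [2.0625 0.6250]
A−BK = [-1.9375 -0.3750; 3.1250 -0.7500]
AᵀP(A−BK) = [21.2344 3.0938; 3.0938 0.9375]
P' = Q + AᵀP(A−BK) = [22.4844 3.5938; 3.5938 1.1875]
tr(P') = 23.6719


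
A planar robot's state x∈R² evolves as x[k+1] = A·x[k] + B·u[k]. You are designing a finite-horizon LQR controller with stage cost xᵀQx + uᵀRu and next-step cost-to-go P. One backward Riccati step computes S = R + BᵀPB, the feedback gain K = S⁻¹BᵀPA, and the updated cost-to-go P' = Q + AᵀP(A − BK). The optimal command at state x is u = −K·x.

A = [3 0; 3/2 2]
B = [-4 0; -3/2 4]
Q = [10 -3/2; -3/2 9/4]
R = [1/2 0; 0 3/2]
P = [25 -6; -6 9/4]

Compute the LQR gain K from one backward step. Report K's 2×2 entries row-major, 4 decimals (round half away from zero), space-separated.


-0.7455 0.0109 0.0801 0.4561

BᵀP = [-91.0000 20.6250; -24.0000 9.0000]
S = R + BᵀPB = [1/2 0; 0 3/2] + [333.0625 82.5000; 82.5000 36.0000] = [333.5625 82.5000; 82.5000 37.5000]
BᵀPA = [-242.0625 41.2500; -58.5000 18.0000]
K = S⁻¹·BᵀPA = [-0.7455 0.0109; 0.0801 0.4561]
A−BK = [0.0180 0.0434; 0.0614 0.1918]
AᵀP(A−BK) = [0.2908 0.0601; 0.0601 0.3421]
P' = Q + AᵀP(A−BK) = [10.2908 -1.4399; -1.4399 2.5921]
tr(P') = 12.8829


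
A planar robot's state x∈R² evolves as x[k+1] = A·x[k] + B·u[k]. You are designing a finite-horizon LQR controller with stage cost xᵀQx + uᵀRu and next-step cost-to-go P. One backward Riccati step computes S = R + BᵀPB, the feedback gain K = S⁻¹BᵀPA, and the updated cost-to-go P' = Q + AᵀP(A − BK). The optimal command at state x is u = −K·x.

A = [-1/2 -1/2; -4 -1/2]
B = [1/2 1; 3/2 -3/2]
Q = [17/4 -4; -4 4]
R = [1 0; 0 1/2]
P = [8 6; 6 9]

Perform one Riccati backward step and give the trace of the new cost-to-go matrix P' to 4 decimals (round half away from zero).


BᵀP = [13.0000 16.5000; -1.0000 -7.5000]
S = R + BᵀPB = [1 0; 0 1/2] + [31.2500 -11.7500; -11.7500 10.2500] = [32.2500 -11.7500; -11.7500 10.7500]
BᵀPA = [-72.5000 -14.7500; 30.5000 4.2500]
K = S⁻¹·BᵀPA = [-2.0180 -0.5207; 0.6315 -0.1738]
A−BK = [-0.1225 -0.0659; -0.0258 0.0204]
AᵀP(A−BK) = [4.4356 1.0509; 1.0509 0.3086]
P' = Q + AᵀP(A−BK) = [8.6856 -2.9491; -2.9491 4.3086]
tr(P') = 12.9942

12.9942


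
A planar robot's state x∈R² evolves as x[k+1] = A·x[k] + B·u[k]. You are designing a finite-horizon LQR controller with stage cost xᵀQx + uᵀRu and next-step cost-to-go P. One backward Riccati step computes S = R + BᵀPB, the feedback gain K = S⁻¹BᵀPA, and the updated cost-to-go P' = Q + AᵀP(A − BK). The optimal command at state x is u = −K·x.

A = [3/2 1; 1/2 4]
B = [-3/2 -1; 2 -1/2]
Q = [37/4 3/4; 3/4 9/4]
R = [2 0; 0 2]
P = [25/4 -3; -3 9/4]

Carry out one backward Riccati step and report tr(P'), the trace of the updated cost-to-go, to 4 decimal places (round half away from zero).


BᵀP = [-15.3750 9.0000; -4.7500 1.8750]
S = R + BᵀPB = [2 0; 0 2] + [41.0625 10.8750; 10.8750 3.8125] = [43.0625 10.8750; 10.8750 5.8125]
BᵀPA = [-18.5625 20.6250; -6.1875 2.7500]
K = S⁻¹·BᵀPA = [-0.3075 0.6815; -0.4891 -0.8019]
A−BK = [0.5496 1.2203; 0.8705 2.2361]
AᵀP(A−BK) = [1.3899 2.0630; 2.0630 6.4000]
P' = Q + AᵀP(A−BK) = [10.6399 2.8130; 2.8130 8.6500]
tr(P') = 19.2899

19.2899


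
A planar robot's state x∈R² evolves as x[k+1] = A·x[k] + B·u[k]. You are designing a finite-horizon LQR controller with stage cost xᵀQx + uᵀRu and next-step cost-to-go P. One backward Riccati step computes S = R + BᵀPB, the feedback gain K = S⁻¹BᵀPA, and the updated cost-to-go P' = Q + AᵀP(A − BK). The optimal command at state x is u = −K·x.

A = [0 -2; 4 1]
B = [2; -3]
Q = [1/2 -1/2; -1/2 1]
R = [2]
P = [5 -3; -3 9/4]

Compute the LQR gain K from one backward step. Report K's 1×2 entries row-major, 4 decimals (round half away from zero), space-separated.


-0.6518 -0.6486

BᵀP = [19.0000 -12.7500]
S = R + BᵀPB = [2] + [76.2500] = [78.2500]
BᵀPA = [-51.0000 -50.7500]
K = S⁻¹·BᵀPA = [-0.6518 -0.6486]
A−BK = [1.3035 -0.7029; 2.0447 -0.9457]
AᵀP(A−BK) = [2.7604 -0.0767; -0.0767 1.3355]
P' = Q + AᵀP(A−BK) = [3.2604 -0.5767; -0.5767 2.3355]
tr(P') = 5.5958


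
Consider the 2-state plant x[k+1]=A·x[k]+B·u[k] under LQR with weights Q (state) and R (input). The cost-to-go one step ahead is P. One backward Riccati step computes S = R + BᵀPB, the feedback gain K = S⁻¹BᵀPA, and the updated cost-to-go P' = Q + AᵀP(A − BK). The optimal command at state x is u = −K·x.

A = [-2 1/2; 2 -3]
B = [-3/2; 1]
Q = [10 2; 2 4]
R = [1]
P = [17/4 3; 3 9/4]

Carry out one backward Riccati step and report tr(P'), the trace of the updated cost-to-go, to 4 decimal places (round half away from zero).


20.2623

BᵀP = [-3.3750 -2.2500]
S = R + BᵀPB = [1] + [2.8125] = [3.8125]
BᵀPA = [2.2500 5.0625]
K = S⁻¹·BᵀPA = [0.5902 1.3279]
A−BK = [-1.1148 2.4918; 1.4098 -4.3279]
AᵀP(A−BK) = [0.6721 0.2623; 0.2623 5.5902]
P' = Q + AᵀP(A−BK) = [10.6721 2.2623; 2.2623 9.5902]
tr(P') = 20.2623


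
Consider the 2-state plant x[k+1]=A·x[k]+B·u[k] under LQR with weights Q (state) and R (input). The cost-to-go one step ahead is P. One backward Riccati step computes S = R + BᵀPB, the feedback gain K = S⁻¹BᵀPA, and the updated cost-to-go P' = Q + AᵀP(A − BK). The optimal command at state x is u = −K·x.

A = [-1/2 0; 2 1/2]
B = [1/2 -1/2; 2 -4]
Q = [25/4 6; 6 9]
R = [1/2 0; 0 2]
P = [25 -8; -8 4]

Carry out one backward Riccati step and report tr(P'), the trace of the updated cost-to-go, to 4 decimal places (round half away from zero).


BᵀP = [-3.5000 4.0000; 19.5000 -12.0000]
S = R + BᵀPB = [1/2 0; 0 2] + [6.2500 -14.2500; -14.2500 38.2500] = [6.7500 -14.2500; -14.2500 40.2500]
BᵀPA = [9.7500 2.0000; -33.7500 -6.0000]
K = S⁻¹·BᵀPA = [-1.2896 -0.0729; -1.2951 -0.1749]
A−BK = [-0.5027 -0.0510; -0.6011 -0.0537]
AᵀP(A−BK) = [7.1148 0.8087; 0.8087 0.0965]
P' = Q + AᵀP(A−BK) = [13.3648 6.8087; 6.8087 9.0965]
tr(P') = 22.4613

22.4613


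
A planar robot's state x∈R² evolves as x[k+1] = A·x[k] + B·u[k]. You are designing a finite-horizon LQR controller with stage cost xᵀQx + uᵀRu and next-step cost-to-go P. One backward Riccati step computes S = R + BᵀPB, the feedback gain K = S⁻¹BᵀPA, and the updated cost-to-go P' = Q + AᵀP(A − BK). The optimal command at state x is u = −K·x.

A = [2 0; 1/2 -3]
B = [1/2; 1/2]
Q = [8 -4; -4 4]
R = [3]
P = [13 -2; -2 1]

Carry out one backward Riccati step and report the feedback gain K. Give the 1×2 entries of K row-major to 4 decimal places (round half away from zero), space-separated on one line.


1.9545 0.2727

BᵀP = [5.5000 -0.5000]
S = R + BᵀPB = [3] + [2.5000] = [5.5000]
BᵀPA = [10.7500 1.5000]
K = S⁻¹·BᵀPA = [1.9545 0.2727]
A−BK = [1.0227 -0.1364; -0.4773 -3.1364]
AᵀP(A−BK) = [27.2386 7.5682; 7.5682 8.5909]
P' = Q + AᵀP(A−BK) = [35.2386 3.5682; 3.5682 12.5909]
tr(P') = 47.8295


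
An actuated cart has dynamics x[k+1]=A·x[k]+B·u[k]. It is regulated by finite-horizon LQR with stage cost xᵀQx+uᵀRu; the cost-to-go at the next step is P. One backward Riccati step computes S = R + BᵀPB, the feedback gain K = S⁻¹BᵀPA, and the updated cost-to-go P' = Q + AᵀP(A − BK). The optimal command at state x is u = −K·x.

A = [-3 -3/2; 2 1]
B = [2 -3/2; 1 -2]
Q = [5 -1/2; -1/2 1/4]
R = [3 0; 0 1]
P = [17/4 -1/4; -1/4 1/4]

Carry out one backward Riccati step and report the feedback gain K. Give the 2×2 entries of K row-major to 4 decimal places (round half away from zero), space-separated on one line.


BᵀP = [8.2500 -0.2500; -5.8750 -0.1250]
S = R + BᵀPB = [3 0; 0 1] + [16.2500 -11.8750; -11.8750 9.0625] = [19.2500 -11.8750; -11.8750 10.0625]
BᵀPA = [-25.2500 -12.6250; 17.3750 8.6875]
K = S⁻¹·BᵀPA = [-0.9063 -0.4531; 0.6572 0.3286]
A−BK = [-0.2017 -0.1008; 4.2206 2.1103]
AᵀP(A−BK) = [7.9478 3.9739; 3.9739 1.9870]
P' = Q + AᵀP(A−BK) = [12.9478 3.4739; 3.4739 2.2370]
tr(P') = 15.1848

-0.9063 -0.4531 0.6572 0.3286


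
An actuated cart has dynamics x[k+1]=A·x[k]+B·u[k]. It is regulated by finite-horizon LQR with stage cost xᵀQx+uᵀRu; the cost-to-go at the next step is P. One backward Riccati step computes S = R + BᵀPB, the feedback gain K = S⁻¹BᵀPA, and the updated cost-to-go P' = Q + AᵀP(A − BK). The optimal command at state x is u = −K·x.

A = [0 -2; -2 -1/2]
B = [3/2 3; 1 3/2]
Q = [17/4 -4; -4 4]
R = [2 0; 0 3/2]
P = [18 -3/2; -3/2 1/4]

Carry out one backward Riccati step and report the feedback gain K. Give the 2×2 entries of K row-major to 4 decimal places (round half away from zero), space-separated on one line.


BᵀP = [25.5000 -2.0000; 51.7500 -4.1250]
S = R + BᵀPB = [2 0; 0 3/2] + [36.2500 73.5000; 73.5000 149.0625] = [38.2500 73.5000; 73.5000 150.5625]
BᵀPA = [4.0000 -50.0000; 8.2500 -101.4375]
K = S⁻¹·BᵀPA = [-0.0116 -0.2031; 0.0604 -0.5746]
A−BK = [-0.1640 0.0284; -2.0791 0.5650]
AᵀP(A−BK) = [0.5476 -0.1973; -0.1973 0.6239]
P' = Q + AᵀP(A−BK) = [4.7976 -4.1973; -4.1973 4.6239]
tr(P') = 9.4215

-0.0116 -0.2031 0.0604 -0.5746


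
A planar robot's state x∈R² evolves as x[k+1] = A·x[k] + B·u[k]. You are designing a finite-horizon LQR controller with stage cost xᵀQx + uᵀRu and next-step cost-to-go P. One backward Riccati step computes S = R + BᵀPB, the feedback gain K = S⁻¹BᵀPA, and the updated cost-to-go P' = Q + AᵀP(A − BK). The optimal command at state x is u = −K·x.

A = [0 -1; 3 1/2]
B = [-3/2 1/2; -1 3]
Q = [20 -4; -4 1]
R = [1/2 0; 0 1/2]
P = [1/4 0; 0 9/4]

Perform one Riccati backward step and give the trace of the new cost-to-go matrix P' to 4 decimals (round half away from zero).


BᵀP = [-0.3750 -2.2500; 0.1250 6.7500]
S = R + BᵀPB = [1/2 0; 0 1/2] + [2.8125 -6.9375; -6.9375 20.3125] = [3.3125 -6.9375; -6.9375 20.8125]
BᵀPA = [-6.7500 -0.7500; 20.2500 3.2500]
K = S⁻¹·BᵀPA = [0.0000 0.3333; 0.9730 0.2673]
A−BK = [-0.4865 -0.6336; 0.0811 0.0315]
AᵀP(A−BK) = [0.5473 0.2128; 0.2128 0.1939]
P' = Q + AᵀP(A−BK) = [20.5473 -3.7872; -3.7872 1.1939]
tr(P') = 21.7412

21.7412


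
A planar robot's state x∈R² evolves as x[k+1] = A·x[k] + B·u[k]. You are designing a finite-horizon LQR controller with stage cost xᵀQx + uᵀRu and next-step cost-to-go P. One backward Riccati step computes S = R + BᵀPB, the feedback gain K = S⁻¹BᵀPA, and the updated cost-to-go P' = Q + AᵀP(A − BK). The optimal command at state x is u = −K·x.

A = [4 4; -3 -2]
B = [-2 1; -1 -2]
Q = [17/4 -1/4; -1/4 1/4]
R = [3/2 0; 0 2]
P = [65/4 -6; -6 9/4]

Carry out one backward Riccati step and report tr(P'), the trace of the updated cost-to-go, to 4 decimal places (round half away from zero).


BᵀP = [-26.5000 9.7500; 28.2500 -10.5000]
S = R + BᵀPB = [3/2 0; 0 2] + [43.2500 -46.0000; -46.0000 49.2500] = [44.7500 -46.0000; -46.0000 51.2500]
BᵀPA = [-135.2500 -125.5000; 144.5000 134.0000]
K = S⁻¹·BᵀPA = [-1.6037 -1.5097; 1.3801 1.2596]
A−BK = [-0.5875 -0.2790; -1.8436 -0.9905]
AᵀP(A−BK) = [7.9259 7.3029; 7.3029 6.7482]
P' = Q + AᵀP(A−BK) = [12.1759 7.0529; 7.0529 6.9982]
tr(P') = 19.1740

19.1740


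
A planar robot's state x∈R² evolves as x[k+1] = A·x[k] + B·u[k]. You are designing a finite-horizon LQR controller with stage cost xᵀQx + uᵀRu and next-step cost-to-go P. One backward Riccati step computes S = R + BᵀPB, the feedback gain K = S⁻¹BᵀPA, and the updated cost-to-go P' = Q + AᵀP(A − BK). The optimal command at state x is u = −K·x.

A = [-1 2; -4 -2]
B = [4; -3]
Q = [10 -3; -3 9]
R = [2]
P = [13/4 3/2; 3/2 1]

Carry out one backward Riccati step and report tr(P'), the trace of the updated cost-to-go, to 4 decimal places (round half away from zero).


35.2037

BᵀP = [8.5000 3.0000]
S = R + BᵀPB = [2] + [25.0000] = [27.0000]
BᵀPA = [-20.5000 11.0000]
K = S⁻¹·BᵀPA = [-0.7593 0.4074]
A−BK = [2.0370 0.3704; -6.2778 -0.7778]
AᵀP(A−BK) = [15.6852 0.8519; 0.8519 0.5185]
P' = Q + AᵀP(A−BK) = [25.6852 -2.1481; -2.1481 9.5185]
tr(P') = 35.2037


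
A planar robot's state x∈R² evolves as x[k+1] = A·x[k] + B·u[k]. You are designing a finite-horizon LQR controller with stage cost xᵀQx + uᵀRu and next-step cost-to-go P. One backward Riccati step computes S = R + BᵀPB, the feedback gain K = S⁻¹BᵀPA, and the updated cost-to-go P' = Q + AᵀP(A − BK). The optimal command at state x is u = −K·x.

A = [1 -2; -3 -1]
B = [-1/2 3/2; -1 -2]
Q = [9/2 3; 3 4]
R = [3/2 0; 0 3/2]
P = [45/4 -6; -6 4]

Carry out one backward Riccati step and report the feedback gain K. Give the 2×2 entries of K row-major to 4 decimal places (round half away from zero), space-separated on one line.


BᵀP = [0.3750 -1.0000; 28.8750 -17.0000]
S = R + BᵀPB = [3/2 0; 0 3/2] + [0.8125 2.5625; 2.5625 77.3125] = [2.3125 2.5625; 2.5625 78.8125]
BᵀPA = [3.3750 0.2500; 79.8750 -40.7500]
K = S⁻¹·BᵀPA = [0.3490 0.7065; 1.0021 -0.5400]
A−BK = [-0.3287 -0.8367; -0.6467 -1.3735]
AᵀP(A−BK) = [2.0267 0.2497; 0.2497 2.8175]
P' = Q + AᵀP(A−BK) = [6.5267 3.2497; 3.2497 6.8175]
tr(P') = 13.3442

0.3490 0.7065 1.0021 -0.5400


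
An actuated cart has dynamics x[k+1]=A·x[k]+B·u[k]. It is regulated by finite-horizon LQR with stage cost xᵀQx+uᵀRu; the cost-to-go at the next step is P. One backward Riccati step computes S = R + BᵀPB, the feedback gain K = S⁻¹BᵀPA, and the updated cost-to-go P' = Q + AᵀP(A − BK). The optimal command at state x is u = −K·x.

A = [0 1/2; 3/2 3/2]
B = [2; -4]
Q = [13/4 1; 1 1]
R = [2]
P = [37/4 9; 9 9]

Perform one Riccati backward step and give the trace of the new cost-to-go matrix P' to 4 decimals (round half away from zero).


BᵀP = [-17.5000 -18.0000]
S = R + BᵀPB = [2] + [37.0000] = [39.0000]
BᵀPA = [-27.0000 -35.7500]
K = S⁻¹·BᵀPA = [-0.6923 -0.9167]
A−BK = [1.3846 2.3333; -1.2692 -2.1667]
AᵀP(A−BK) = [1.5577 2.2500; 2.2500 3.2917]
P' = Q + AᵀP(A−BK) = [4.8077 3.2500; 3.2500 4.2917]
tr(P') = 9.0994

9.0994


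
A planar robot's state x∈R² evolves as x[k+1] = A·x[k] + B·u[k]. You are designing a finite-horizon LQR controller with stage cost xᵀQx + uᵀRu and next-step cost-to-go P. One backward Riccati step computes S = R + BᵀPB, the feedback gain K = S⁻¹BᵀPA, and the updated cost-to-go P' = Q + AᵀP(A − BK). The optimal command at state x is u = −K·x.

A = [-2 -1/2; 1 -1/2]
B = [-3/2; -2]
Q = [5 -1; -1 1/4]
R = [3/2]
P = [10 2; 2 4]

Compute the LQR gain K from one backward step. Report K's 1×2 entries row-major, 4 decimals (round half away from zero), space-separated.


0.5192 0.2885

BᵀP = [-19.0000 -11.0000]
S = R + BᵀPB = [3/2] + [50.5000] = [52.0000]
BᵀPA = [27.0000 15.0000]
K = S⁻¹·BᵀPA = [0.5192 0.2885]
A−BK = [-1.2212 -0.0673; 2.0385 0.0769]
AᵀP(A−BK) = [21.9808 1.2115; 1.2115 0.1731]
P' = Q + AᵀP(A−BK) = [26.9808 0.2115; 0.2115 0.4231]
tr(P') = 27.4038


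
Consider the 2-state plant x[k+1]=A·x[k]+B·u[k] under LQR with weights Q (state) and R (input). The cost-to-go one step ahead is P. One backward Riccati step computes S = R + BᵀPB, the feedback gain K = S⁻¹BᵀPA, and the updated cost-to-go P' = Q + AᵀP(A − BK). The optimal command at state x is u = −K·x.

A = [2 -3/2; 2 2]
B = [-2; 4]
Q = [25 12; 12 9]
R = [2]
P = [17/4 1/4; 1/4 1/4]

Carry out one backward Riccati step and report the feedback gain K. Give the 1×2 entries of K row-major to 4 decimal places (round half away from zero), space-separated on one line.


BᵀP = [-7.5000 0.5000]
S = R + BᵀPB = [2] + [17.0000] = [19.0000]
BᵀPA = [-14.0000 12.2500]
K = S⁻¹·BᵀPA = [-0.7368 0.6447]
A−BK = [0.5263 -0.2105; 4.9474 -0.5789]
AᵀP(A−BK) = [9.6842 -2.4737; -2.4737 1.1645]
P' = Q + AᵀP(A−BK) = [34.6842 9.5263; 9.5263 10.1645]
tr(P') = 44.8487

-0.7368 0.6447


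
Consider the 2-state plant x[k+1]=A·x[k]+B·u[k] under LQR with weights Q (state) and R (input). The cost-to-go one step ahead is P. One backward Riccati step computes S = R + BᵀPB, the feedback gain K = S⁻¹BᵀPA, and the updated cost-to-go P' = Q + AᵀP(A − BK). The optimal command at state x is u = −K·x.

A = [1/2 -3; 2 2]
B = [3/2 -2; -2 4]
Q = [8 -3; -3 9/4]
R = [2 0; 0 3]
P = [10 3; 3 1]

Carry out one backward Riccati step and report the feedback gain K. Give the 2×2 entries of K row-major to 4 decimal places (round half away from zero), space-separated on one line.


0.7864 -1.5922 -0.1553 0.6602

BᵀP = [9.0000 2.5000; -8.0000 -2.0000]
S = R + BᵀPB = [2 0; 0 3] + [8.5000 -8.0000; -8.0000 8.0000] = [10.5000 -8.0000; -8.0000 11.0000]
BᵀPA = [9.5000 -22.0000; -8.0000 20.0000]
K = S⁻¹·BᵀPA = [0.7864 -1.5922; -0.1553 0.6602]
A−BK = [-0.9903 0.7087; 4.1942 -3.8252]
AᵀP(A−BK) = [3.7864 -5.5922; -5.5922 9.7670]
P' = Q + AᵀP(A−BK) = [11.7864 -8.5922; -8.5922 12.0170]
tr(P') = 23.8034


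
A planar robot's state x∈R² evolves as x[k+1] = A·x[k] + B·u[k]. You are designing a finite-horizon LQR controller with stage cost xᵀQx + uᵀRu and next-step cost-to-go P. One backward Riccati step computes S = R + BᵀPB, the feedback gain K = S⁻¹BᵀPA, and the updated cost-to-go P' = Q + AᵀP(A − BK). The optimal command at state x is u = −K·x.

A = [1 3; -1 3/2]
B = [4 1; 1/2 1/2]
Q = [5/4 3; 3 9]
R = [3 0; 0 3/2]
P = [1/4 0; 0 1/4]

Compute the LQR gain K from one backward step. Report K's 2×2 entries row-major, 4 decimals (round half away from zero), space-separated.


0.1245 0.4096 -0.0040 0.2771

BᵀP = [1.0000 0.1250; 0.2500 0.1250]
S = R + BᵀPB = [3 0; 0 3/2] + [4.0625 1.0625; 1.0625 0.3125] = [7.0625 1.0625; 1.0625 1.8125]
BᵀPA = [0.8750 3.1875; 0.1250 0.9375]
K = S⁻¹·BᵀPA = [0.1245 0.4096; -0.0040 0.2771]
A−BK = [0.5060 1.0843; -1.0602 1.1566]
AᵀP(A−BK) = [0.3916 -0.0181; -0.0181 1.2470]
P' = Q + AᵀP(A−BK) = [1.6416 2.9819; 2.9819 10.2470]
tr(P') = 11.8886


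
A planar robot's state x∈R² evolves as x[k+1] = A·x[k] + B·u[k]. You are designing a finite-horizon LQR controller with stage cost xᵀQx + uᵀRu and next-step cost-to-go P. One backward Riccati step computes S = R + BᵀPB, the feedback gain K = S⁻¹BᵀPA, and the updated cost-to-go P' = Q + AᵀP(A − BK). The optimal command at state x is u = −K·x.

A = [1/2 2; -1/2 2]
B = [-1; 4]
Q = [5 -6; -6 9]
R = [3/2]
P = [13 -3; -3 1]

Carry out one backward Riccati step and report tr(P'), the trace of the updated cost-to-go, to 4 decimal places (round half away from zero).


22.5229

BᵀP = [-25.0000 7.0000]
S = R + BᵀPB = [3/2] + [53.0000] = [54.5000]
BᵀPA = [-16.0000 -36.0000]
K = S⁻¹·BᵀPA = [-0.2936 -0.6606]
A−BK = [0.2064 1.3394; 0.6743 4.6422]
AᵀP(A−BK) = [0.3028 1.4312; 1.4312 8.2202]
P' = Q + AᵀP(A−BK) = [5.3028 -4.5688; -4.5688 17.2202]
tr(P') = 22.5229


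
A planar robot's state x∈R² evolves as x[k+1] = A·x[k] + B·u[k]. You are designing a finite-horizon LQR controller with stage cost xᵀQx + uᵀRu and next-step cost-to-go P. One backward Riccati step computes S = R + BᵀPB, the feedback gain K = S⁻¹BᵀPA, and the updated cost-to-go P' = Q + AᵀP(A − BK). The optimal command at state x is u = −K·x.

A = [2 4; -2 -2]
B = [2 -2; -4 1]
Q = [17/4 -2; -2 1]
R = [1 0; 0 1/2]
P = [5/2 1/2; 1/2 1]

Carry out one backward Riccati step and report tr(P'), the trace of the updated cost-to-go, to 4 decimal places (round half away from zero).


BᵀP = [3.0000 -3.0000; -4.5000 0.0000]
S = R + BᵀPB = [1 0; 0 1/2] + [18.0000 -9.0000; -9.0000 9.0000] = [19.0000 -9.0000; -9.0000 9.5000]
BᵀPA = [12.0000 18.0000; -9.0000 -18.0000]
K = S⁻¹·BᵀPA = [0.3317 0.0905; -0.6332 -1.8090]
A−BK = [0.0704 0.2010; -0.0402 0.1709]
AᵀP(A−BK) = [0.3216 0.6332; 0.6332 1.8090]
P' = Q + AᵀP(A−BK) = [4.5716 -1.3668; -1.3668 2.8090]
tr(P') = 7.3807

7.3807


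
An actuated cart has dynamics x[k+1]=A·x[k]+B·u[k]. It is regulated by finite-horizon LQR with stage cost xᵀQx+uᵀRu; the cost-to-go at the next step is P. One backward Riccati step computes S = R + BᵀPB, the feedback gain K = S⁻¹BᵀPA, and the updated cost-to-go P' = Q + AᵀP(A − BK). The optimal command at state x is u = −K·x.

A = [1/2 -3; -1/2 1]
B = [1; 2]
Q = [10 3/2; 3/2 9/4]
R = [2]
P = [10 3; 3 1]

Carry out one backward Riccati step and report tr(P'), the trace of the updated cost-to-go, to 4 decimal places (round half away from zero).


19.3839

BᵀP = [16.0000 5.0000]
S = R + BᵀPB = [2] + [26.0000] = [28.0000]
BᵀPA = [5.5000 -43.0000]
K = S⁻¹·BᵀPA = [0.1964 -1.5357]
A−BK = [0.3036 -1.4643; -0.8929 4.0714]
AᵀP(A−BK) = [0.1696 -1.0536; -1.0536 6.9643]
P' = Q + AᵀP(A−BK) = [10.1696 0.4464; 0.4464 9.2143]
tr(P') = 19.3839


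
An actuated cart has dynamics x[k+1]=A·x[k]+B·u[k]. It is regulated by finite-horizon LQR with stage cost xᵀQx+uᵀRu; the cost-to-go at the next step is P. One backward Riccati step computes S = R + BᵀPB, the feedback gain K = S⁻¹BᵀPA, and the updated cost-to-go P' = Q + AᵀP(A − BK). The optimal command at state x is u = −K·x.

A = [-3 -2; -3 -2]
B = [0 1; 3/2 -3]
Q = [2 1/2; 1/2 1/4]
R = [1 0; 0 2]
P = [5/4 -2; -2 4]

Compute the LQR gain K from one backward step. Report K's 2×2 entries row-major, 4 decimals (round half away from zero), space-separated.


-0.5035 -0.3357 0.1888 0.1259

BᵀP = [-3.0000 6.0000; 7.2500 -14.0000]
S = R + BᵀPB = [1 0; 0 2] + [9.0000 -21.0000; -21.0000 49.2500] = [10.0000 -21.0000; -21.0000 51.2500]
BᵀPA = [-9.0000 -6.0000; 20.2500 13.5000]
K = S⁻¹·BᵀPA = [-0.5035 -0.3357; 0.1888 0.1259]
A−BK = [-3.1888 -2.1259; -1.6783 -1.1189]
AᵀP(A−BK) = [2.8951 1.9301; 1.9301 1.2867]
P' = Q + AᵀP(A−BK) = [4.8951 2.4301; 2.4301 1.5367]
tr(P') = 6.4318


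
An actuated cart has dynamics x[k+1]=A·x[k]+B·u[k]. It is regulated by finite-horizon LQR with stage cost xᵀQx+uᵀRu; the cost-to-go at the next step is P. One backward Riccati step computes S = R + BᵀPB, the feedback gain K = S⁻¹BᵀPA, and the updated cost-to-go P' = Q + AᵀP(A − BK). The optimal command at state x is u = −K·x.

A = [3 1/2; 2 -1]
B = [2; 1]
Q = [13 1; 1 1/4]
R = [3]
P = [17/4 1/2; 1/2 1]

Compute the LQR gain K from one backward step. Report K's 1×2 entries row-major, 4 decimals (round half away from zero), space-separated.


BᵀP = [9.0000 2.0000]
S = R + BᵀPB = [3] + [20.0000] = [23.0000]
BᵀPA = [31.0000 2.5000]
K = S⁻¹·BᵀPA = [1.3478 0.1087]
A−BK = [0.3043 0.2826; 0.6522 -1.1087]
AᵀP(A−BK) = [6.4674 0.0054; 0.0054 1.2908]
P' = Q + AᵀP(A−BK) = [19.4674 1.0054; 1.0054 1.5408]
tr(P') = 21.0082

1.3478 0.1087


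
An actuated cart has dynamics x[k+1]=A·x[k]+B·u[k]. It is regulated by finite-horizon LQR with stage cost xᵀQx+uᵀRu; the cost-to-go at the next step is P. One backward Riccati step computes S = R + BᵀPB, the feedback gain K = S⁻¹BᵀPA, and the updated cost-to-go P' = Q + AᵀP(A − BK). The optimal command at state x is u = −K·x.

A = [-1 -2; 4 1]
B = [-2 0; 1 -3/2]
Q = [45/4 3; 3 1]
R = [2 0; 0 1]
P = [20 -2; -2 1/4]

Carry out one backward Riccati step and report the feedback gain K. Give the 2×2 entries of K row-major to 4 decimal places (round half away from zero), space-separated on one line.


0.6326 0.9689 -0.2989 -0.1270

BᵀP = [-42.0000 4.2500; 3.0000 -0.3750]
S = R + BᵀPB = [2 0; 0 1] + [88.2500 -6.3750; -6.3750 0.5625] = [90.2500 -6.3750; -6.3750 1.5625]
BᵀPA = [59.0000 88.2500; -4.5000 -6.3750]
K = S⁻¹·BᵀPA = [0.6326 0.9689; -0.2989 -0.1270]
A−BK = [0.2653 -0.0623; 2.9191 -0.1594]
AᵀP(A−BK) = [1.3300 1.2653; 1.2653 1.9377]
P' = Q + AᵀP(A−BK) = [12.5800 4.2653; 4.2653 2.9377]
tr(P') = 15.5177


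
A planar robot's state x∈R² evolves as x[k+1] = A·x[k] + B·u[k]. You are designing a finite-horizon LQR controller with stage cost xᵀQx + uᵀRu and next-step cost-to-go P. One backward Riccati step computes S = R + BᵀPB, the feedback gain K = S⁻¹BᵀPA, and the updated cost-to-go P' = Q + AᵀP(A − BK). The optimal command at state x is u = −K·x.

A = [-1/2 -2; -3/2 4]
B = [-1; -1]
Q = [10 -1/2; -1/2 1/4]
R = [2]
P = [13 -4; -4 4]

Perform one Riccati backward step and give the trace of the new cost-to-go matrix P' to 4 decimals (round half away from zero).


BᵀP = [-9.0000 0.0000]
S = R + BᵀPB = [2] + [9.0000] = [11.0000]
BᵀPA = [4.5000 18.0000]
K = S⁻¹·BᵀPA = [0.4091 1.6364]
A−BK = [-0.0909 -0.3636; -1.0909 5.6364]
AᵀP(A−BK) = [4.4091 -22.3636; -22.3636 150.5455]
P' = Q + AᵀP(A−BK) = [14.4091 -22.8636; -22.8636 150.7955]
tr(P') = 165.2045

165.2045


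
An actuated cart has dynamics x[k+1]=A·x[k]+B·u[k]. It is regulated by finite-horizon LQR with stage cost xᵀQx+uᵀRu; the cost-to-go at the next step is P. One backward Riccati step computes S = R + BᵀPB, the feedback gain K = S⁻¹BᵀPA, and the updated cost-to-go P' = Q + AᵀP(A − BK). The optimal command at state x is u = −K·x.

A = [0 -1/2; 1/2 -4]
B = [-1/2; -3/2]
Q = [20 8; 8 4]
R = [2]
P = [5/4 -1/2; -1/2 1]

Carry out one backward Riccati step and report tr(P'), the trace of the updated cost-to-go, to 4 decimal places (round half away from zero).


BᵀP = [0.1250 -1.2500]
S = R + BᵀPB = [2] + [1.8125] = [3.8125]
BᵀPA = [-0.6250 4.9375]
K = S⁻¹·BᵀPA = [-0.1639 1.2951]
A−BK = [-0.0820 0.1475; 0.2541 -2.0574]
AᵀP(A−BK) = [0.1475 -1.0656; -1.0656 7.9180]
P' = Q + AᵀP(A−BK) = [20.1475 6.9344; 6.9344 11.9180]
tr(P') = 32.0656

32.0656


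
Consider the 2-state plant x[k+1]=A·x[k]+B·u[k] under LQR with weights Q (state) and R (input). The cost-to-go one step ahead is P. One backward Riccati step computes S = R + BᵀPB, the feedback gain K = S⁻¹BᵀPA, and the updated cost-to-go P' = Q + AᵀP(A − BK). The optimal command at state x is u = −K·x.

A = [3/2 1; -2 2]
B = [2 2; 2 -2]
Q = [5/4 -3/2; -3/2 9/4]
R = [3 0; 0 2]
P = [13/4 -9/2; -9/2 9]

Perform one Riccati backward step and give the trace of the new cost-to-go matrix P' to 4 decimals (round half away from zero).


BᵀP = [-2.5000 9.0000; 15.5000 -27.0000]
S = R + BᵀPB = [3 0; 0 2] + [13.0000 -23.0000; -23.0000 85.0000] = [16.0000 -23.0000; -23.0000 87.0000]
BᵀPA = [-21.7500 15.5000; 77.2500 -38.5000]
K = S⁻¹·BᵀPA = [-0.1338 0.5365; 0.8525 -0.3007]
A−BK = [0.0626 0.5284; -0.0272 0.3256]
AᵀP(A−BK) = [1.5421 -0.7274; -0.7274 1.3575]
P' = Q + AᵀP(A−BK) = [2.7921 -2.2274; -2.2274 3.6075]
tr(P') = 6.3996

6.3996


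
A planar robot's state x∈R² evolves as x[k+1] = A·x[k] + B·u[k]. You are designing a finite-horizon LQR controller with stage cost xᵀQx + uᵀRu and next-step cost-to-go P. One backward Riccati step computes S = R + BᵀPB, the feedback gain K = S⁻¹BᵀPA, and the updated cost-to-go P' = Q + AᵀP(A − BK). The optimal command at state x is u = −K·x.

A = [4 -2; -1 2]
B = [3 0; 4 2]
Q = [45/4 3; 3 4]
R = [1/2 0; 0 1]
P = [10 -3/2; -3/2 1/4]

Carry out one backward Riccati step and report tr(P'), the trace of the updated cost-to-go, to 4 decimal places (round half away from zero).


BᵀP = [24.0000 -3.5000; -3.0000 0.5000]
S = R + BᵀPB = [1/2 0; 0 1] + [58.0000 -7.0000; -7.0000 1.0000] = [58.5000 -7.0000; -7.0000 2.0000]
BᵀPA = [99.5000 -55.0000; -12.5000 7.0000]
K = S⁻¹·BᵀPA = [1.6397 -0.8971; -0.5110 0.3603]
A−BK = [-0.9191 0.6912; -6.5368 4.8676]
AᵀP(A−BK) = [2.7114 -1.7390; -1.7390 1.1397]
P' = Q + AᵀP(A−BK) = [13.9614 1.2610; 1.2610 5.1397]
tr(P') = 19.1011

19.1011


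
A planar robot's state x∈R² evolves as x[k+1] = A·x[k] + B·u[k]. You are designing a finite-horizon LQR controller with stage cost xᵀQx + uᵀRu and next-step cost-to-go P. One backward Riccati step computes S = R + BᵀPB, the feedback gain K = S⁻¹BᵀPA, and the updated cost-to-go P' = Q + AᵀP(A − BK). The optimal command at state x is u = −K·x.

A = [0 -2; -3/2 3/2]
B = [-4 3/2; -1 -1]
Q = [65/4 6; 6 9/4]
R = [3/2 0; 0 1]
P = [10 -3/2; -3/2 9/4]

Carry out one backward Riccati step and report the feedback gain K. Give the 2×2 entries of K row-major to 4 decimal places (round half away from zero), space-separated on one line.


0.3031 0.0678 0.8394 -1.1762

BᵀP = [-38.5000 3.7500; 16.5000 -4.5000]
S = R + BᵀPB = [3/2 0; 0 1] + [150.2500 -61.5000; -61.5000 29.2500] = [151.7500 -61.5000; -61.5000 30.2500]
BᵀPA = [-5.6250 82.6250; 6.7500 -39.7500]
K = S⁻¹·BᵀPA = [0.3031 0.0678; 0.8394 -1.1762]
A−BK = [-0.0466 0.0355; -0.3575 0.3915]
AᵀP(A−BK) = [1.1017 -1.2416; -1.2416 1.7063]
P' = Q + AᵀP(A−BK) = [17.3517 4.7584; 4.7584 3.9563]
tr(P') = 21.3080


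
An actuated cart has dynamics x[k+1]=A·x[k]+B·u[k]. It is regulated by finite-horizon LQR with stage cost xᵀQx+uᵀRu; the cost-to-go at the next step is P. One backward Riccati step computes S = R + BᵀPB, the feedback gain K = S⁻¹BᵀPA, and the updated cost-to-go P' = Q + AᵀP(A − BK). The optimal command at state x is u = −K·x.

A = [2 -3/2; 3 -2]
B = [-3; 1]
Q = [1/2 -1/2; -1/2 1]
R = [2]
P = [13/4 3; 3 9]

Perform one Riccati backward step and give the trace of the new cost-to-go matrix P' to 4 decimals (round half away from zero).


BᵀP = [-6.7500 0.0000]
S = R + BᵀPB = [2] + [20.2500] = [22.2500]
BᵀPA = [-13.5000 10.1250]
K = S⁻¹·BᵀPA = [-0.6067 0.4551]
A−BK = [0.1798 -0.1348; 3.6067 -2.4551]
AᵀP(A−BK) = [121.8090 -83.1067; -83.1067 56.7051]
P' = Q + AᵀP(A−BK) = [122.3090 -83.6067; -83.6067 57.7051]
tr(P') = 180.0140

180.0140


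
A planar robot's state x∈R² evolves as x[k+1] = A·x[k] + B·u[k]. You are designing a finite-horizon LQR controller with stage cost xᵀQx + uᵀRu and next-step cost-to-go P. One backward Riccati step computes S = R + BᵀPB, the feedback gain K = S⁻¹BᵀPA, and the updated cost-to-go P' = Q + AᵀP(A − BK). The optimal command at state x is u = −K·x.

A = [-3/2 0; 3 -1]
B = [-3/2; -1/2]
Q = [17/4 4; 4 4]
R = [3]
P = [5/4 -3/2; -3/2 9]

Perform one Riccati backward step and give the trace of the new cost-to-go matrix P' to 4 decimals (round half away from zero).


BᵀP = [-1.1250 -2.2500]
S = R + BᵀPB = [3] + [2.8125] = [5.8125]
BᵀPA = [-5.0625 2.2500]
K = S⁻¹·BᵀPA = [-0.8710 0.3871]
A−BK = [-2.8065 0.5806; 2.5645 -0.8065]
AᵀP(A−BK) = [92.9032 -27.2903; -27.2903 8.1290]
P' = Q + AᵀP(A−BK) = [97.1532 -23.2903; -23.2903 12.1290]
tr(P') = 109.2823

109.2823


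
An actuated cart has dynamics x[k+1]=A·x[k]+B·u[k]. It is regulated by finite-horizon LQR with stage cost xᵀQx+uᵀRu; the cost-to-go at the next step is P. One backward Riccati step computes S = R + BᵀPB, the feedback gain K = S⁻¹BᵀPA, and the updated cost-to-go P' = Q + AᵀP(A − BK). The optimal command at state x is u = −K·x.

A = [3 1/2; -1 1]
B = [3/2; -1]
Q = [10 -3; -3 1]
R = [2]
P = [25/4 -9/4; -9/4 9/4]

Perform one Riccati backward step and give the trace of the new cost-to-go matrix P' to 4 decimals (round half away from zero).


BᵀP = [11.6250 -5.6250]
S = R + BᵀPB = [2] + [23.0625] = [25.0625]
BᵀPA = [40.5000 0.1875]
K = S⁻¹·BᵀPA = [1.6160 0.0075]
A−BK = [0.5761 0.4888; 0.6160 1.0075]
AᵀP(A−BK) = [6.5536 1.1970; 1.1970 1.5611]
P' = Q + AᵀP(A−BK) = [16.5536 -1.8030; -1.8030 2.5611]
tr(P') = 19.1147

19.1147


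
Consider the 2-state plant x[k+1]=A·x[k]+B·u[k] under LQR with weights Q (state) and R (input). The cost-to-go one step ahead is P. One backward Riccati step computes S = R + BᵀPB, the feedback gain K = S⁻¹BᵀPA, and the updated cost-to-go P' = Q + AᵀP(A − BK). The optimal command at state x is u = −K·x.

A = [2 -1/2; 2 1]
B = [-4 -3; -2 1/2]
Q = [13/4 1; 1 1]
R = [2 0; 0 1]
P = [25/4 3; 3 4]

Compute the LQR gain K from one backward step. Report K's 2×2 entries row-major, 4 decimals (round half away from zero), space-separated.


BᵀP = [-31.0000 -20.0000; -17.2500 -7.0000]
S = R + BᵀPB = [2 0; 0 1] + [164.0000 83.0000; 83.0000 48.2500] = [166.0000 83.0000; 83.0000 49.2500]
BᵀPA = [-102.0000 -4.5000; -48.5000 1.6250]
K = S⁻¹·BᵀPA = [-0.7757 -0.2771; 0.3226 0.5000]
A−BK = [-0.1353 -0.1084; 0.2872 0.1958]
AᵀP(A−BK) = [1.5188 0.7349; 0.7349 0.5030]
P' = Q + AᵀP(A−BK) = [4.7688 1.7349; 1.7349 1.5030]
tr(P') = 6.2719

-0.7757 -0.2771 0.3226 0.5000


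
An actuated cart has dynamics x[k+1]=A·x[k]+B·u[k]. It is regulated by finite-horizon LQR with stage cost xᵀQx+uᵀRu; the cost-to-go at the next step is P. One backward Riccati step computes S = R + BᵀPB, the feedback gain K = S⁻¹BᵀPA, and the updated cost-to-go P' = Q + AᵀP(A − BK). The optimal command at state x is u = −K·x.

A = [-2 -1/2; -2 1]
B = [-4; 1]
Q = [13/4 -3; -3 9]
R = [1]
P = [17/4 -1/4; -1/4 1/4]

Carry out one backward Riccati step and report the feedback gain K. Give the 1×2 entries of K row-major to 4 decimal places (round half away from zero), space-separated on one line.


0.4491 0.1386

BᵀP = [-17.2500 1.2500]
S = R + BᵀPB = [1] + [70.2500] = [71.2500]
BᵀPA = [32.0000 9.8750]
K = S⁻¹·BᵀPA = [0.4491 0.1386]
A−BK = [-0.2035 0.0544; -2.4491 0.8614]
AᵀP(A−BK) = [1.6281 -0.4351; -0.4351 0.1939]
P' = Q + AᵀP(A−BK) = [4.8781 -3.4351; -3.4351 9.1939]
tr(P') = 14.0719


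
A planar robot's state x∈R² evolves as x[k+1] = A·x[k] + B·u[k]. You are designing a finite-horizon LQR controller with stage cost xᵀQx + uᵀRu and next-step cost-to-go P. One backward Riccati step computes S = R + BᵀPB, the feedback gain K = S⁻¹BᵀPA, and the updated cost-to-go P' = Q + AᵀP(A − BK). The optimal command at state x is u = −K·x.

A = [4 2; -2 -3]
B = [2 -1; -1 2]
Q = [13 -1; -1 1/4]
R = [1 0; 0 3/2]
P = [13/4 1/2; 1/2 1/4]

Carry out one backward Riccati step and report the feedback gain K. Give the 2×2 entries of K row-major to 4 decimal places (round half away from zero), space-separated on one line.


BᵀP = [6.0000 0.7500; -2.2500 0.0000]
S = R + BᵀPB = [1 0; 0 3/2] + [11.2500 -4.5000; -4.5000 2.2500] = [12.2500 -4.5000; -4.5000 3.7500]
BᵀPA = [22.5000 9.7500; -9.0000 -4.5000]
K = S⁻¹·BᵀPA = [1.7080 0.6350; -0.3504 -0.4380]
A−BK = [0.2336 0.2920; 0.4088 -1.4891]
AᵀP(A−BK) = [3.4161 1.2701; 1.2701 1.0876]
P' = Q + AᵀP(A−BK) = [16.4161 0.2701; 0.2701 1.3376]
tr(P') = 17.7536

1.7080 0.6350 -0.3504 -0.4380


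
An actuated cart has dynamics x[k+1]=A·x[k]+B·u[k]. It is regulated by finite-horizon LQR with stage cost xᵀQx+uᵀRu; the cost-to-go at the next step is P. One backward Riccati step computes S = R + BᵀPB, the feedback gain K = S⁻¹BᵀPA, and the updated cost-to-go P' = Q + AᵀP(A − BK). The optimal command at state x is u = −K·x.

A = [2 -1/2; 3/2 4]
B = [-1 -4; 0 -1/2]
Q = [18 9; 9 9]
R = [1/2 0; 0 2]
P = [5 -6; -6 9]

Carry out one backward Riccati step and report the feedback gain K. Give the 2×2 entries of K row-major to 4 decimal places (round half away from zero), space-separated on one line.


BᵀP = [-5.0000 6.0000; -17.0000 19.5000]
S = R + BᵀPB = [1/2 0; 0 2] + [5.0000 17.0000; 17.0000 58.2500] = [5.5000 17.0000; 17.0000 60.2500]
BᵀPA = [-1.0000 26.5000; -4.7500 86.5000]
K = S⁻¹·BᵀPA = [0.4838 2.9764; -0.2153 0.5959]
A−BK = [1.6224 4.8599; 1.3923 4.2979]
AᵀP(A−BK) = [3.7109 11.3068; 11.3068 38.8326]
P' = Q + AᵀP(A−BK) = [21.7109 20.3068; 20.3068 47.8326]
tr(P') = 69.5435

0.4838 2.9764 -0.2153 0.5959


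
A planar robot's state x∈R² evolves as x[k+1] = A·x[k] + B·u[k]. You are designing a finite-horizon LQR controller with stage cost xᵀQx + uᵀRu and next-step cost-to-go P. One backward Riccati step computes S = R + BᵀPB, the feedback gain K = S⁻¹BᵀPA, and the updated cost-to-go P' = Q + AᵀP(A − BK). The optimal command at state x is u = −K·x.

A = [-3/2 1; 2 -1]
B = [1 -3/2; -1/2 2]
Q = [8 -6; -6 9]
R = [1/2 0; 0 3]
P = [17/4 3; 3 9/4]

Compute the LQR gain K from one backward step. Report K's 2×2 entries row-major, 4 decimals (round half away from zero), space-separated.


BᵀP = [2.7500 1.8750; -0.3750 0.0000]
S = R + BᵀPB = [1/2 0; 0 3] + [1.8125 -0.3750; -0.3750 0.5625] = [2.3125 -0.3750; -0.3750 3.5625]
BᵀPA = [-0.3750 0.8750; 0.5625 -0.3750]
K = S⁻¹·BᵀPA = [-0.1389 0.3676; 0.1433 -0.0666]
A−BK = [-1.1462 0.5326; 1.6440 -0.6831]
AᵀP(A−BK) = [0.4298 -0.1997; -0.1997 0.1534]
P' = Q + AᵀP(A−BK) = [8.4298 -6.1997; -6.1997 9.1534]
tr(P') = 17.5832

-0.1389 0.3676 0.1433 -0.0666


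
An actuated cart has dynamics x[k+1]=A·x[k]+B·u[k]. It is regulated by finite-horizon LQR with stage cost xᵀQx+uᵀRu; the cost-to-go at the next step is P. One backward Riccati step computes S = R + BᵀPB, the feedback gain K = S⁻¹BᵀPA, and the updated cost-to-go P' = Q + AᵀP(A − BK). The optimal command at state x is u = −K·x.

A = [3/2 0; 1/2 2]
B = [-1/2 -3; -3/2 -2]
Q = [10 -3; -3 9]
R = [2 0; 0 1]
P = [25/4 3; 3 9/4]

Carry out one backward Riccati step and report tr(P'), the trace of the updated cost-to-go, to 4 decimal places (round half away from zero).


BᵀP = [-7.6250 -4.8750; -24.7500 -13.5000]
S = R + BᵀPB = [2 0; 0 1] + [11.1250 32.6250; 32.6250 101.2500] = [13.1250 32.6250; 32.6250 102.2500]
BᵀPA = [-13.8750 -9.7500; -43.8750 -27.0000]
K = S⁻¹·BᵀPA = [0.0458 -0.4180; -0.4437 -0.1307]
A−BK = [0.1918 -0.6010; -0.3188 1.1116]
AᵀP(A−BK) = [0.2928 -0.2836; -0.2836 1.3959]
P' = Q + AᵀP(A−BK) = [10.2928 -3.2836; -3.2836 10.3959]
tr(P') = 20.6887

20.6887
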